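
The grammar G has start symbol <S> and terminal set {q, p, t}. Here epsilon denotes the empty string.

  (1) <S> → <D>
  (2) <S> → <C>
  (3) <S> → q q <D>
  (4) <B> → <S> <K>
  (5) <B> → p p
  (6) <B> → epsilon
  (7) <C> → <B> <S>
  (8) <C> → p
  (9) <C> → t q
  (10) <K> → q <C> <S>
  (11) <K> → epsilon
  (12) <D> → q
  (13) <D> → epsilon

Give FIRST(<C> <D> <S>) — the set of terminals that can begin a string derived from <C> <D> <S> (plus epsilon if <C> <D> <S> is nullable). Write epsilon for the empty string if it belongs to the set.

FIRST(<K>) = {epsilon, q}
FIRST(<D>) = {epsilon, q}
FIRST(<S>) = {epsilon, p, q, t}  (via <D>, <C>)
FIRST(<B>) = {epsilon, p, q, t}  (via <S> <K>)
FIRST(<C>) = {epsilon, p, q, t}  (via <B> <S>)
FIRST(<C> <D> <S>): take FIRST of each symbol in turn, carrying on past any symbol whose FIRST contains epsilon; result {epsilon, p, q, t}.

{epsilon, p, q, t}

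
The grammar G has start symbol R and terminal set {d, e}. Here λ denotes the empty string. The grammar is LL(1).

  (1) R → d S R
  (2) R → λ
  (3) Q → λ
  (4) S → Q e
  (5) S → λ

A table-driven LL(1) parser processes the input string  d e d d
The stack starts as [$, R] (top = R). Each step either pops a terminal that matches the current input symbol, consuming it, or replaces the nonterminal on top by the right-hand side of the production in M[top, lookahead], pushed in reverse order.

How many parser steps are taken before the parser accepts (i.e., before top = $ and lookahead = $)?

12

step 1: stack=$ R  input=d e d d $  — expand R → d S R
step 2: stack=$ R S d  input=d e d d $  — match d
step 3: stack=$ R S  input=e d d $  — expand S → Q e
step 4: stack=$ R e Q  input=e d d $  — expand Q → λ
step 5: stack=$ R e  input=e d d $  — match e
step 6: stack=$ R  input=d d $  — expand R → d S R
step 7: stack=$ R S d  input=d d $  — match d
step 8: stack=$ R S  input=d $  — expand S → λ
step 9: stack=$ R  input=d $  — expand R → d S R
step 10: stack=$ R S d  input=d $  — match d
step 11: stack=$ R S  input=$  — expand S → λ
step 12: stack=$ R  input=$  — expand R → λ
Accept reached after 12 steps.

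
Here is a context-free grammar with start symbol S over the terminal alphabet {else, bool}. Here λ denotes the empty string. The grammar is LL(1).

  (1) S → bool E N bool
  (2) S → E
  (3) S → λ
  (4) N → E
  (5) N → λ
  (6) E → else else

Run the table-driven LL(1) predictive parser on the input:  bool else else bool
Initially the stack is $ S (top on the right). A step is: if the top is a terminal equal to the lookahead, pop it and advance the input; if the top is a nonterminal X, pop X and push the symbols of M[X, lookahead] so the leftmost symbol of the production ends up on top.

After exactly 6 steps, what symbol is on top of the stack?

     Stack               Input                  Action
  1  $ S                 bool else else bool $  expand S → bool E N bool
  2  $ bool N E bool     bool else else bool $  match bool
  3  $ bool N E          else else bool $       expand E → else else
  4  $ bool N else else  else else bool $       match else
  5  $ bool N else       else bool $            match else
  6  $ bool N            bool $                 expand N → λ
Stack after step 6: $ bool (top = bool).

bool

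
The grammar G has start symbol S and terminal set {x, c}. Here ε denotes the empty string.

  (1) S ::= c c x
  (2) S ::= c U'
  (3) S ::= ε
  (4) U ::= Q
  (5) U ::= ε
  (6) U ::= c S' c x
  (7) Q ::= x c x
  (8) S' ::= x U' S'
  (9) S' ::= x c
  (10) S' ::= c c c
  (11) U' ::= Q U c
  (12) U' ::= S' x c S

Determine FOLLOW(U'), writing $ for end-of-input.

{$, c, x}

FIRST(S) = {ε, c}
FIRST(Q) = {x}
FIRST(S') = {c, x}
FIRST(U) = {ε, c, x}  (via Q)
FIRST(U') = {c, x}  (via Q U c, S' x c S)
FOLLOW(S) includes $ since S is the start symbol.
FOLLOW(U): in U'::=Q U c, U is followed by c with FIRST {c}. Thus FOLLOW(U) = {c}.
FOLLOW(Q): in U::=Q, the suffix after Q is empty, so FOLLOW(Q) ⊇ FOLLOW(U) = {c}; in U'::=Q U c, Q is followed by U c with FIRST {c, x}. Thus FOLLOW(Q) = {c, x}.
FOLLOW(S'): in U::=c S' c x, S' is followed by c x with FIRST {c}; in S'::=x U' S', the suffix after S' is empty (adds nothing new); in U'::=S' x c S, S' is followed by x c S with FIRST {x}. Thus FOLLOW(S') = {c, x}.
FOLLOW(S): in U'::=S' x c S, the suffix after S is empty, so FOLLOW(S) ⊇ FOLLOW(U') = {$, c, x}. Thus FOLLOW(S) = {$, c, x}.
FOLLOW(U'): in S::=c U', the suffix after U' is empty, so FOLLOW(U') ⊇ FOLLOW(S) = {$, c, x}; in S'::=x U' S', U' is followed by S' with FIRST {c, x}. Thus FOLLOW(U') = {$, c, x}.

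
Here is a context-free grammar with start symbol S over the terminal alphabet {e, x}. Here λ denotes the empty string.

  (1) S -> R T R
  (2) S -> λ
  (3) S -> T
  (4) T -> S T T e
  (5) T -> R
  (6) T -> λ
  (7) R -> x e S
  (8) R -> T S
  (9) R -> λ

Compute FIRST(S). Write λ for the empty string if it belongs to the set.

{λ, e, x}

FIRST(S): from S->R T R we get {λ, e, x}; from S->λ we get {λ}; from S->T we get {λ, e, x}. So FIRST(S) = {λ, e, x}.
FIRST(T): from T->S T T e we get {e, x}; from T->R we get {λ, e, x}; from T->λ we get {λ}. So FIRST(T) = {λ, e, x}.
FIRST(R): from R->x e S we get {x}; from R->T S we get {λ, e, x}; from R->λ we get {λ}. So FIRST(R) = {λ, e, x}.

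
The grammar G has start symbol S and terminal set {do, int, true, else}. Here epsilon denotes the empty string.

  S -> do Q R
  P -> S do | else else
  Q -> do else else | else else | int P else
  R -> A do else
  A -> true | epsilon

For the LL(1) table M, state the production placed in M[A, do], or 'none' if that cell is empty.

A -> epsilon

FIRST(S) = {do}
FIRST(Q) = {do, else, int}
FIRST(A) = {epsilon, true}
FIRST(P) = {do, else}  (via S do)
FIRST(R) = {do, true}  (via A do else)
FOLLOW(S) includes $ since S is the start symbol.
FOLLOW(A): in R->A do else, A is followed by do else with FIRST {do}. Thus FOLLOW(A) = {do}.
For A -> true: FIRST(true) = {true}, so it goes in M[A, t] for t ∈ {true}.
For A -> epsilon: FIRST(epsilon) = {epsilon}, so it goes in M[A, t] for t ∈ {}; since epsilon ∈ FIRST, also for every t ∈ FOLLOW(A) = {do}.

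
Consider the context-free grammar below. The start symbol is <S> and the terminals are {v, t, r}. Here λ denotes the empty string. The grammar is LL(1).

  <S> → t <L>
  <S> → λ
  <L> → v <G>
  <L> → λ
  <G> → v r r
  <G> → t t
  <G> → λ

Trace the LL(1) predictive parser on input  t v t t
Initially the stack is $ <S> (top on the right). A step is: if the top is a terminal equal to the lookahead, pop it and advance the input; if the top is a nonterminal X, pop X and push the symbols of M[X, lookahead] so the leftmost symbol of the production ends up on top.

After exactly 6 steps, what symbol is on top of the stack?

step 1: stack=$ <S>  input=t v t t $  — expand <S> → t <L>
step 2: stack=$ <L> t  input=t v t t $  — match t
step 3: stack=$ <L>  input=v t t $  — expand <L> → v <G>
step 4: stack=$ <G> v  input=v t t $  — match v
step 5: stack=$ <G>  input=t t $  — expand <G> → t t
step 6: stack=$ t t  input=t t $  — match t
Stack after step 6: $ t (top = t).

t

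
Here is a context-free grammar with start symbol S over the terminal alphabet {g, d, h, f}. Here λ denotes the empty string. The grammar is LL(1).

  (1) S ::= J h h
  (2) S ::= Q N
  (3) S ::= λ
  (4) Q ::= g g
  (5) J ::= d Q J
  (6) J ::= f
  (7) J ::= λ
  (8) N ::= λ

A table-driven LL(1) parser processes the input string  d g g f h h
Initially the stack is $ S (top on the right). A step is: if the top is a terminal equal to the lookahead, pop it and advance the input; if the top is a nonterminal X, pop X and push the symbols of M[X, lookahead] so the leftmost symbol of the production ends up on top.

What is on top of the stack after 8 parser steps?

step 1: stack=$ S  input=d g g f h h $  — expand S ::= J h h
step 2: stack=$ h h J  input=d g g f h h $  — expand J ::= d Q J
step 3: stack=$ h h J Q d  input=d g g f h h $  — match d
step 4: stack=$ h h J Q  input=g g f h h $  — expand Q ::= g g
step 5: stack=$ h h J g g  input=g g f h h $  — match g
step 6: stack=$ h h J g  input=g f h h $  — match g
step 7: stack=$ h h J  input=f h h $  — expand J ::= f
step 8: stack=$ h h f  input=f h h $  — match f
Stack after step 8: $ h h (top = h).

h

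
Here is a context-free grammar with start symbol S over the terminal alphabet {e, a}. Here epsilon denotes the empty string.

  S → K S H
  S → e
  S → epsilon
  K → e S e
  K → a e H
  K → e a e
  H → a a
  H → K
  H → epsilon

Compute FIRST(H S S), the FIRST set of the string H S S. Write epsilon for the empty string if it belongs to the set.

{epsilon, a, e}

FIRST(K) = {a, e}
FIRST(S) = {epsilon, a, e}  (via K S H)
FIRST(H) = {epsilon, a, e}  (via K)
FIRST(H S S): take FIRST of each symbol in turn, carrying on past any symbol whose FIRST contains epsilon; result {epsilon, a, e}.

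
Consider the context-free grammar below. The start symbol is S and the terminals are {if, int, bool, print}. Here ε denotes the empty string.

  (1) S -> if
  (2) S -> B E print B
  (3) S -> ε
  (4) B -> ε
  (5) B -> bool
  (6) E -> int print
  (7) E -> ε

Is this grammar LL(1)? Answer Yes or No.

Yes

FIRST(S) = {ε, bool, if, int, print}
FIRST(B) = {ε, bool}
FIRST(E) = {ε, int}
FOLLOW(S) = {$}
FOLLOW(B) = {$, int, print}
FOLLOW(E) = {print}
Each cell of M receives at most one production.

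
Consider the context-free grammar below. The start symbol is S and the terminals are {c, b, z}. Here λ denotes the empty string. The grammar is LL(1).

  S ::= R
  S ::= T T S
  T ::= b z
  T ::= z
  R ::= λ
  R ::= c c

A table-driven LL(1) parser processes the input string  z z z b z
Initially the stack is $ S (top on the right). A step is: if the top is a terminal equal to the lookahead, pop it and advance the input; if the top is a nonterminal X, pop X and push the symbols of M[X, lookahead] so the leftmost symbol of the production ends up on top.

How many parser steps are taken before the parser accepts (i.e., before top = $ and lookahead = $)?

step 1: stack=$ S  input=z z z b z $  — expand S ::= T T S
step 2: stack=$ S T T  input=z z z b z $  — expand T ::= z
step 3: stack=$ S T z  input=z z z b z $  — match z
step 4: stack=$ S T  input=z z b z $  — expand T ::= z
step 5: stack=$ S z  input=z z b z $  — match z
step 6: stack=$ S  input=z b z $  — expand S ::= T T S
step 7: stack=$ S T T  input=z b z $  — expand T ::= z
step 8: stack=$ S T z  input=z b z $  — match z
step 9: stack=$ S T  input=b z $  — expand T ::= b z
step 10: stack=$ S z b  input=b z $  — match b
step 11: stack=$ S z  input=z $  — match z
step 12: stack=$ S  input=$  — expand S ::= R
step 13: stack=$ R  input=$  — expand R ::= λ
Accept reached after 13 steps.

13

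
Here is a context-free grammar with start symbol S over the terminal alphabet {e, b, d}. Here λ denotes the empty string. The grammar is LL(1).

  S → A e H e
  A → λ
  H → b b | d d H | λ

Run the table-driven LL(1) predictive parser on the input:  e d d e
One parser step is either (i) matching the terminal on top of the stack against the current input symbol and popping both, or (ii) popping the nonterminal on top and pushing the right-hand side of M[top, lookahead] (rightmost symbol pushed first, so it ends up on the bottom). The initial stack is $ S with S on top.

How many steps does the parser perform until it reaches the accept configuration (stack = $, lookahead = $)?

8

     Stack      Input      Action
  1  $ S        e d d e $  expand S → A e H e
  2  $ e H e A  e d d e $  expand A → λ
  3  $ e H e    e d d e $  match e
  4  $ e H      d d e $    expand H → d d H
  5  $ e H d d  d d e $    match d
  6  $ e H d    d e $      match d
  7  $ e H      e $        expand H → λ
  8  $ e        e $        match e
Accept reached after 8 steps.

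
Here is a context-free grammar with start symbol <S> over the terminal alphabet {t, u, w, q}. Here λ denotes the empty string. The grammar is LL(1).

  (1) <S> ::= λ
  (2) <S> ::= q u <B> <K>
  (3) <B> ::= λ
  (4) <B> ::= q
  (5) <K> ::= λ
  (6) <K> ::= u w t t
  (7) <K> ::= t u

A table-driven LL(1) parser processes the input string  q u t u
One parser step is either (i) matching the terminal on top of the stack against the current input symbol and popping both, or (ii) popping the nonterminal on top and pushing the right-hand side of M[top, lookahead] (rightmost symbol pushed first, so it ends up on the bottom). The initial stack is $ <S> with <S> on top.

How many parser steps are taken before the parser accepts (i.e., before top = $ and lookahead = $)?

7

step 1: stack=$ <S>  input=q u t u $  — expand <S> ::= q u <B> <K>
step 2: stack=$ <K> <B> u q  input=q u t u $  — match q
step 3: stack=$ <K> <B> u  input=u t u $  — match u
step 4: stack=$ <K> <B>  input=t u $  — expand <B> ::= λ
step 5: stack=$ <K>  input=t u $  — expand <K> ::= t u
step 6: stack=$ u t  input=t u $  — match t
step 7: stack=$ u  input=u $  — match u
Accept reached after 7 steps.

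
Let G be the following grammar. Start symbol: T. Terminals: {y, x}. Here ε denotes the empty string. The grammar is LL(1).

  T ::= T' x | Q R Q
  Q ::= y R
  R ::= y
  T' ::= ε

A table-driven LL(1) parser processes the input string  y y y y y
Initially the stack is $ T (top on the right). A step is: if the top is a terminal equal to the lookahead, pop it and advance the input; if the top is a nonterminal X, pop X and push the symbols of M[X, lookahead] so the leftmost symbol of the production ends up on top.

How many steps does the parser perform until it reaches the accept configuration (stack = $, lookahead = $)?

step 1: stack=$ T  input=y y y y y $  — expand T ::= Q R Q
step 2: stack=$ Q R Q  input=y y y y y $  — expand Q ::= y R
step 3: stack=$ Q R R y  input=y y y y y $  — match y
step 4: stack=$ Q R R  input=y y y y $  — expand R ::= y
step 5: stack=$ Q R y  input=y y y y $  — match y
step 6: stack=$ Q R  input=y y y $  — expand R ::= y
step 7: stack=$ Q y  input=y y y $  — match y
step 8: stack=$ Q  input=y y $  — expand Q ::= y R
step 9: stack=$ R y  input=y y $  — match y
step 10: stack=$ R  input=y $  — expand R ::= y
step 11: stack=$ y  input=y $  — match y
Accept reached after 11 steps.

11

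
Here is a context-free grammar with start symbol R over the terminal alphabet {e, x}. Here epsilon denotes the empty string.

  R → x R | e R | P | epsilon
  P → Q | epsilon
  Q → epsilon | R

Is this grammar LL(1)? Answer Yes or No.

No

FIRST(R) = {epsilon, e, x}
FIRST(P) = {epsilon, e, x}
FIRST(Q) = {epsilon, e, x}
FOLLOW(R) = {$}
FOLLOW(P) = {$}
FOLLOW(Q) = {$}
Cell M[P, $] receives both P → Q and P → epsilon — the grammar is not LL(1).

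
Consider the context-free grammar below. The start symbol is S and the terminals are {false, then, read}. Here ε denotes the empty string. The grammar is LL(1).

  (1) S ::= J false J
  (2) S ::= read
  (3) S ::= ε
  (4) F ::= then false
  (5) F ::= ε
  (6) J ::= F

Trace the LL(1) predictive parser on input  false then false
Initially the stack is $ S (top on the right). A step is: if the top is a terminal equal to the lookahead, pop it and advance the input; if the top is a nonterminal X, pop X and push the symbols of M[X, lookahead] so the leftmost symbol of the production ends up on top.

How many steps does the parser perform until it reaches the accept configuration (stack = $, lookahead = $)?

     Stack         Input               Action
  1  $ S           false then false $  expand S ::= J false J
  2  $ J false J   false then false $  expand J ::= F
  3  $ J false F   false then false $  expand F ::= ε
  4  $ J false     false then false $  match false
  5  $ J           then false $        expand J ::= F
  6  $ F           then false $        expand F ::= then false
  7  $ false then  then false $        match then
  8  $ false       false $             match false
Accept reached after 8 steps.

8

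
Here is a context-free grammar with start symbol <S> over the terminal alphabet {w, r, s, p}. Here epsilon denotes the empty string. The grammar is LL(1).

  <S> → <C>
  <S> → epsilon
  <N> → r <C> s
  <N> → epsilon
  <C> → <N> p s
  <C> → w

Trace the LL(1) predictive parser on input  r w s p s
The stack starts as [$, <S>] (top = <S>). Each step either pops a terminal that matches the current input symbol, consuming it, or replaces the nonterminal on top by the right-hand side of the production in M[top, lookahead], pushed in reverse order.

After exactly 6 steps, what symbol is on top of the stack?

s

     Stack          Input        Action
  1  $ <S>          r w s p s $  expand <S> → <C>
  2  $ <C>          r w s p s $  expand <C> → <N> p s
  3  $ s p <N>      r w s p s $  expand <N> → r <C> s
  4  $ s p s <C> r  r w s p s $  match r
  5  $ s p s <C>    w s p s $    expand <C> → w
  6  $ s p s w      w s p s $    match w
Stack after step 6: $ s p s (top = s).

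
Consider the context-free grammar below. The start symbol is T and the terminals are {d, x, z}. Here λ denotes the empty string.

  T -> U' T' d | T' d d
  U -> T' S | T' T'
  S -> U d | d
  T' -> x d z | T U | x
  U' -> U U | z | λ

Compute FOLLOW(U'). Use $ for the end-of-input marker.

{x, z}

FIRST(T): from T->U' T' d we get {x, z}; from T->T' d d we get {x, z}. So FIRST(T) = {x, z}.
FIRST(T'): from T'->x d z we get {x}; from T'->T U we get {x, z}; from T'->x we get {x}. So FIRST(T') = {x, z}.
FIRST(U): from U->T' S we get {x, z}; from U->T' T' we get {x, z}. So FIRST(U) = {x, z}.
FIRST(S): from S->U d we get {x, z}; from S->d we get {d}. So FIRST(S) = {d, x, z}.
FIRST(U'): from U'->U U we get {x, z}; from U'->z we get {z}; from U'->λ we get {λ}. So FIRST(U') = {λ, x, z}.
FOLLOW(T) includes $ since T is the start symbol.
FOLLOW(T): in T'->T U, T is followed by U with FIRST {x, z}. Thus FOLLOW(T) = {$, x, z}.
FOLLOW(U'): in T->U' T' d, U' is followed by T' d with FIRST {x, z}. Thus FOLLOW(U') = {x, z}.
FOLLOW(U): in S->U d, U is followed by d with FIRST {d}; in T'->T U, the suffix after U is empty, so FOLLOW(U) ⊇ FOLLOW(T') = {d, x, z}; in U'->U U (occurrence 1), U is followed by U with FIRST {x, z}; in U'->U U (occurrence 2), the suffix after U is empty, so FOLLOW(U) ⊇ FOLLOW(U') = {x, z}. Thus FOLLOW(U) = {d, x, z}.
FOLLOW(S): in U->T' S, the suffix after S is empty, so FOLLOW(S) ⊇ FOLLOW(U) = {d, x, z}. Thus FOLLOW(S) = {d, x, z}.
FOLLOW(T'): in T->U' T' d, T' is followed by d with FIRST {d}; in T->T' d d, T' is followed by d d with FIRST {d}; in U->T' S, T' is followed by S with FIRST {d, x, z}; in U->T' T' (occurrence 1), T' is followed by T' with FIRST {x, z}; in U->T' T' (occurrence 2), the suffix after T' is empty, so FOLLOW(T') ⊇ FOLLOW(U) = {d, x, z}. Thus FOLLOW(T') = {d, x, z}.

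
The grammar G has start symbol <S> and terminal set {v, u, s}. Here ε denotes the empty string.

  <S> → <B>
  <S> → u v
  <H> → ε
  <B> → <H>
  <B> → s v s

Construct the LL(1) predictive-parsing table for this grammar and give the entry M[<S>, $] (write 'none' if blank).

<S> → <B>

FIRST(<H>): from <H>→ε we get {ε}. So FIRST(<H>) = {ε}.
FIRST(<B>): from <B>→<H> we get {ε}; from <B>→s v s we get {s}. So FIRST(<B>) = {ε, s}.
FIRST(<S>): from <S>→<B> we get {ε, s}; from <S>→u v we get {u}. So FIRST(<S>) = {ε, s, u}.
FOLLOW(<S>) includes $ since <S> is the start symbol.
FOLLOW(<S>): <S> appears on no right-hand side. Thus FOLLOW(<S>) = {$}.
For <S> → <B>: FIRST(<B>) = {ε, s}, so it goes in M[<S>, t] for t ∈ {s}; since ε ∈ FIRST, also for every t ∈ FOLLOW(<S>) = {$}.
For <S> → u v: FIRST(u v) = {u}, so it goes in M[<S>, t] for t ∈ {u}.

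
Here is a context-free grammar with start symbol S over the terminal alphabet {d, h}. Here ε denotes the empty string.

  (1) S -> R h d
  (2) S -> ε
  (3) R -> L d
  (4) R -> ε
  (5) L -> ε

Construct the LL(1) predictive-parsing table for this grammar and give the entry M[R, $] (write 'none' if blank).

none

FIRST(L) = {ε}
FIRST(R) = {ε, d}  (via L d)
FIRST(S) = {ε, d, h}  (via R h d)
FOLLOW(S) includes $ since S is the start symbol.
FOLLOW(R): in S->R h d, R is followed by h d with FIRST {h}. Thus FOLLOW(R) = {h}.
For R -> L d: FIRST(L d) = {d}, so it goes in M[R, t] for t ∈ {d}.
For R -> ε: FIRST(ε) = {ε}, so it goes in M[R, t] for t ∈ {}; since ε ∈ FIRST, also for every t ∈ FOLLOW(R) = {h}.
None of these place a production in M[R, $].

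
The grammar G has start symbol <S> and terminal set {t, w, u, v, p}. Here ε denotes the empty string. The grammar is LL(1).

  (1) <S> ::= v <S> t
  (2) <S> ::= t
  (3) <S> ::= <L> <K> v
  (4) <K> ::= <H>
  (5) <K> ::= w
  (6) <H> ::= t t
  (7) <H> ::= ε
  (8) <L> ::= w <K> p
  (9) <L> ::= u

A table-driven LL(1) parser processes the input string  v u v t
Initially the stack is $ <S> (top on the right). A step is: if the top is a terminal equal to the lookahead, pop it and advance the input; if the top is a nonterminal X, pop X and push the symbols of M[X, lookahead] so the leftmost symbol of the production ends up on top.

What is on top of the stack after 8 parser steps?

t

step 1: stack=$ <S>  input=v u v t $  — expand <S> ::= v <S> t
step 2: stack=$ t <S> v  input=v u v t $  — match v
step 3: stack=$ t <S>  input=u v t $  — expand <S> ::= <L> <K> v
step 4: stack=$ t v <K> <L>  input=u v t $  — expand <L> ::= u
step 5: stack=$ t v <K> u  input=u v t $  — match u
step 6: stack=$ t v <K>  input=v t $  — expand <K> ::= <H>
step 7: stack=$ t v <H>  input=v t $  — expand <H> ::= ε
step 8: stack=$ t v  input=v t $  — match v
Stack after step 8: $ t (top = t).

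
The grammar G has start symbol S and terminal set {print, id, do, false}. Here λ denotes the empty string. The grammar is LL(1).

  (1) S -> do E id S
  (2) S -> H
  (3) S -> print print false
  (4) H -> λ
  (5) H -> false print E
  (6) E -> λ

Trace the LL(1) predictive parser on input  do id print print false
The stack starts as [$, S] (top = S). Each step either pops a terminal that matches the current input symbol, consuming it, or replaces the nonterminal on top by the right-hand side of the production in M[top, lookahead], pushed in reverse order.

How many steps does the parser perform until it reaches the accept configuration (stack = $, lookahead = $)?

     Stack                Input                      Action
  1  $ S                  do id print print false $  expand S -> do E id S
  2  $ S id E do          do id print print false $  match do
  3  $ S id E             id print print false $     expand E -> λ
  4  $ S id               id print print false $     match id
  5  $ S                  print print false $        expand S -> print print false
  6  $ false print print  print print false $        match print
  7  $ false print        print false $              match print
  8  $ false              false $                    match false
Accept reached after 8 steps.

8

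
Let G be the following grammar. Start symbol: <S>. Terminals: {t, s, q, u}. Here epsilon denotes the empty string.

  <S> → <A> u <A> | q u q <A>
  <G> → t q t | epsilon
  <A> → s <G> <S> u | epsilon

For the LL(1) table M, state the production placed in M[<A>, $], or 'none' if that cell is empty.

<A> → epsilon

FIRST(<G>): from <G>→t q t we get {t}; from <G>→epsilon we get {epsilon}. So FIRST(<G>) = {epsilon, t}.
FIRST(<A>): from <A>→s <G> <S> u we get {s}; from <A>→epsilon we get {epsilon}. So FIRST(<A>) = {epsilon, s}.
FIRST(<S>): from <S>→<A> u <A> we get {s, u}; from <S>→q u q <A> we get {q}. So FIRST(<S>) = {q, s, u}.
FOLLOW(<S>) includes $ since <S> is the start symbol.
FOLLOW(<S>): in <A>→s <G> <S> u, <S> is followed by u with FIRST {u}. Thus FOLLOW(<S>) = {$, u}.
FOLLOW(<A>): in <S>→<A> u <A> (occurrence 1), <A> is followed by u <A> with FIRST {u}; in <S>→<A> u <A> (occurrence 2), the suffix after <A> is empty, so FOLLOW(<A>) ⊇ FOLLOW(<S>) = {$, u}; in <S>→q u q <A>, the suffix after <A> is empty, so FOLLOW(<A>) ⊇ FOLLOW(<S>) = {$, u}. Thus FOLLOW(<A>) = {$, u}.
For <A> → s <G> <S> u: FIRST(s <G> <S> u) = {s}, so it goes in M[<A>, t] for t ∈ {s}.
For <A> → epsilon: FIRST(epsilon) = {epsilon}, so it goes in M[<A>, t] for t ∈ {}; since epsilon ∈ FIRST, also for every t ∈ FOLLOW(<A>) = {$, u}.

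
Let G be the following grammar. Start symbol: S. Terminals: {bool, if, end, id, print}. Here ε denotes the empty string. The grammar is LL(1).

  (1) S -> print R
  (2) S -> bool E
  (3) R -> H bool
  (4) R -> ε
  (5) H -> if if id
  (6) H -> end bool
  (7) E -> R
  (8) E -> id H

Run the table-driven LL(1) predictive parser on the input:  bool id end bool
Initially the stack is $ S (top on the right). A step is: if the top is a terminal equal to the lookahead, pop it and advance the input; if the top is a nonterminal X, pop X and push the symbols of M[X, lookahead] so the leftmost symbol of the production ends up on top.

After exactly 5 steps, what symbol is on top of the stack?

step 1: stack=$ S  input=bool id end bool $  — expand S -> bool E
step 2: stack=$ E bool  input=bool id end bool $  — match bool
step 3: stack=$ E  input=id end bool $  — expand E -> id H
step 4: stack=$ H id  input=id end bool $  — match id
step 5: stack=$ H  input=end bool $  — expand H -> end bool
Stack after step 5: $ bool end (top = end).

end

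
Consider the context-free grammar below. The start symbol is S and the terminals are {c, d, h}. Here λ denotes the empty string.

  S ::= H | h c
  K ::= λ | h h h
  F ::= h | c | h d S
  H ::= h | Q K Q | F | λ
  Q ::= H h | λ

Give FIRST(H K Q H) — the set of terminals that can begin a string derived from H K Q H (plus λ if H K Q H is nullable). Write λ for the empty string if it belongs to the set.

{λ, c, h}

FIRST(K): from K::=λ we get {λ}; from K::=h h h we get {h}. So FIRST(K) = {λ, h}.
FIRST(F): from F::=h we get {h}; from F::=c we get {c}; from F::=h d S we get {h}. So FIRST(F) = {c, h}.
FIRST(S): from S::=H we get {λ, c, h}; from S::=h c we get {h}. So FIRST(S) = {λ, c, h}.
FIRST(H): from H::=h we get {h}; from H::=Q K Q we get {λ, c, h}; from H::=F we get {c, h}; from H::=λ we get {λ}. So FIRST(H) = {λ, c, h}.
FIRST(Q): from Q::=H h we get {c, h}; from Q::=λ we get {λ}. So FIRST(Q) = {λ, c, h}.
FIRST(H K Q H): take FIRST of each symbol in turn, carrying on past any symbol whose FIRST contains λ; result {λ, c, h}.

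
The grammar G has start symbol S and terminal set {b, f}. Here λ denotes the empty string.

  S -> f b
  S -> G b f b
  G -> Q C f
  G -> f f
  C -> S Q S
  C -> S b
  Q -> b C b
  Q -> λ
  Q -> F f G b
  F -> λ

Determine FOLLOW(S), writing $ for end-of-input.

{$, b, f}

FIRST(F) = {λ}
FIRST(Q) = {λ, b, f}  (via F f G b)
FIRST(S) = {b, f}  (via G b f b)
FIRST(C) = {b, f}  (via S Q S, S b)
FIRST(G) = {b, f}  (via Q C f)
FOLLOW(S) includes $ since S is the start symbol.
FOLLOW(G): in S->G b f b, G is followed by b f b with FIRST {b}; in Q->F f G b, G is followed by b with FIRST {b}. Thus FOLLOW(G) = {b}.
FOLLOW(C): in G->Q C f, C is followed by f with FIRST {f}; in Q->b C b, C is followed by b with FIRST {b}. Thus FOLLOW(C) = {b, f}.
FOLLOW(S): in C->S Q S (occurrence 1), S is followed by Q S with FIRST {b, f}; in C->S Q S (occurrence 2), the suffix after S is empty, so FOLLOW(S) ⊇ FOLLOW(C) = {b, f}; in C->S b, S is followed by b with FIRST {b}. Thus FOLLOW(S) = {$, b, f}.
FOLLOW(Q): in G->Q C f, Q is followed by C f with FIRST {b, f}; in C->S Q S, Q is followed by S with FIRST {b, f}. Thus FOLLOW(Q) = {b, f}.
FOLLOW(F): in Q->F f G b, F is followed by f G b with FIRST {f}. Thus FOLLOW(F) = {f}.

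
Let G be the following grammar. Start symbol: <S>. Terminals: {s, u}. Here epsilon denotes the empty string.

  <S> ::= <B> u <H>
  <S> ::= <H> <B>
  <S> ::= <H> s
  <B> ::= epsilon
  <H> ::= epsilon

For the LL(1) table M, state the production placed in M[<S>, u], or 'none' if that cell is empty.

FIRST(<B>): from <B>::=epsilon we get {epsilon}. So FIRST(<B>) = {epsilon}.
FIRST(<H>): from <H>::=epsilon we get {epsilon}. So FIRST(<H>) = {epsilon}.
FIRST(<S>): from <S>::=<B> u <H> we get {u}; from <S>::=<H> <B> we get {epsilon}; from <S>::=<H> s we get {s}. So FIRST(<S>) = {epsilon, s, u}.
FOLLOW(<S>) includes $ since <S> is the start symbol.
FOLLOW(<S>): <S> appears on no right-hand side. Thus FOLLOW(<S>) = {$}.
For <S> ::= <B> u <H>: FIRST(<B> u <H>) = {u}, so it goes in M[<S>, t] for t ∈ {u}.
For <S> ::= <H> <B>: FIRST(<H> <B>) = {epsilon}, so it goes in M[<S>, t] for t ∈ {}; since epsilon ∈ FIRST, also for every t ∈ FOLLOW(<S>) = {$}.
For <S> ::= <H> s: FIRST(<H> s) = {s}, so it goes in M[<S>, t] for t ∈ {s}.

<S> ::= <B> u <H>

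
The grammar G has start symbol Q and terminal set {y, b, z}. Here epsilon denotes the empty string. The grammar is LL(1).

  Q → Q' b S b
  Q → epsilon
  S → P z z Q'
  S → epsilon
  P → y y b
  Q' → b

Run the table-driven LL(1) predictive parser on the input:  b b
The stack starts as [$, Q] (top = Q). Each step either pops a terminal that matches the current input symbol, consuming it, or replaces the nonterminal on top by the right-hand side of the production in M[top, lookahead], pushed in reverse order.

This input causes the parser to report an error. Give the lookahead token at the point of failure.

step 1: stack=$ Q  input=b b $  — expand Q → Q' b S b
step 2: stack=$ b S b Q'  input=b b $  — expand Q' → b
step 3: stack=$ b S b b  input=b b $  — match b
step 4: stack=$ b S b  input=b $  — match b
step 5: stack=$ b S  input=$  — error: M[S, $] is empty

$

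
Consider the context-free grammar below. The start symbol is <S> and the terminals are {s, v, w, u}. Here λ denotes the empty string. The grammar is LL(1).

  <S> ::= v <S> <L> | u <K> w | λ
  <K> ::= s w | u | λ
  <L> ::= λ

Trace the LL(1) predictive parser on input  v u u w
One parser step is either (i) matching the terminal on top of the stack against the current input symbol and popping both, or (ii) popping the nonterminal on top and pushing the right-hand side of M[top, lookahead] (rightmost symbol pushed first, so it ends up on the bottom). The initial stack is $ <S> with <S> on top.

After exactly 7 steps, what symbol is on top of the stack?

step 1: stack=$ <S>  input=v u u w $  — expand <S> ::= v <S> <L>
step 2: stack=$ <L> <S> v  input=v u u w $  — match v
step 3: stack=$ <L> <S>  input=u u w $  — expand <S> ::= u <K> w
step 4: stack=$ <L> w <K> u  input=u u w $  — match u
step 5: stack=$ <L> w <K>  input=u w $  — expand <K> ::= u
step 6: stack=$ <L> w u  input=u w $  — match u
step 7: stack=$ <L> w  input=w $  — match w
Stack after step 7: $ <L> (top = <L>).

<L>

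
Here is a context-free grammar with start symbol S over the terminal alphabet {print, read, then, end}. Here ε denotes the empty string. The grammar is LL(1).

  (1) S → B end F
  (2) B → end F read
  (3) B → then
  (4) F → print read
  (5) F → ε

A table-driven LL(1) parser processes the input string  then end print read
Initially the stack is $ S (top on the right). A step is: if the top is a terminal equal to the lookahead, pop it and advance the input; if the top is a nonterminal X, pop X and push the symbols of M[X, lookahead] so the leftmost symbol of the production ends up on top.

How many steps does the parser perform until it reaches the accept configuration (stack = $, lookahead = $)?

7

step 1: stack=$ S  input=then end print read $  — expand S → B end F
step 2: stack=$ F end B  input=then end print read $  — expand B → then
step 3: stack=$ F end then  input=then end print read $  — match then
step 4: stack=$ F end  input=end print read $  — match end
step 5: stack=$ F  input=print read $  — expand F → print read
step 6: stack=$ read print  input=print read $  — match print
step 7: stack=$ read  input=read $  — match read
Accept reached after 7 steps.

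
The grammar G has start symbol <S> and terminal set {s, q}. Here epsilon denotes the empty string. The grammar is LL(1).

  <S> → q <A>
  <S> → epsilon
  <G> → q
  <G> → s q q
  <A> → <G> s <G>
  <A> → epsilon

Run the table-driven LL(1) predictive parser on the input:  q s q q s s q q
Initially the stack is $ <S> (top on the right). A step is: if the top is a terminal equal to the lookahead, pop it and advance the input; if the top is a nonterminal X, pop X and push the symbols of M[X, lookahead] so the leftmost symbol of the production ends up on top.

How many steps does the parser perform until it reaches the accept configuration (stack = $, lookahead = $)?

12

step 1: stack=$ <S>  input=q s q q s s q q $  — expand <S> → q <A>
step 2: stack=$ <A> q  input=q s q q s s q q $  — match q
step 3: stack=$ <A>  input=s q q s s q q $  — expand <A> → <G> s <G>
step 4: stack=$ <G> s <G>  input=s q q s s q q $  — expand <G> → s q q
step 5: stack=$ <G> s q q s  input=s q q s s q q $  — match s
step 6: stack=$ <G> s q q  input=q q s s q q $  — match q
step 7: stack=$ <G> s q  input=q s s q q $  — match q
step 8: stack=$ <G> s  input=s s q q $  — match s
step 9: stack=$ <G>  input=s q q $  — expand <G> → s q q
step 10: stack=$ q q s  input=s q q $  — match s
step 11: stack=$ q q  input=q q $  — match q
step 12: stack=$ q  input=q $  — match q
Accept reached after 12 steps.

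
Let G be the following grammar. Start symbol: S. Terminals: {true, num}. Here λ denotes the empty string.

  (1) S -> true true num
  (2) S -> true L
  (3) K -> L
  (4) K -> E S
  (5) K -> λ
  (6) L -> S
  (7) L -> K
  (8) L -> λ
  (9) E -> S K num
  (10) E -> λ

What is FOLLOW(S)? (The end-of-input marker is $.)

FIRST(S): from S->true true num we get {true}; from S->true L we get {true}. So FIRST(S) = {true}.
FIRST(E): from E->S K num we get {true}; from E->λ we get {λ}. So FIRST(E) = {λ, true}.
FIRST(K): from K->L we get {λ, true}; from K->E S we get {true}; from K->λ we get {λ}. So FIRST(K) = {λ, true}.
FIRST(L): from L->S we get {true}; from L->K we get {λ, true}; from L->λ we get {λ}. So FIRST(L) = {λ, true}.
FOLLOW(S) includes $ since S is the start symbol.
FOLLOW(E): in K->E S, E is followed by S with FIRST {true}. Thus FOLLOW(E) = {true}.
FOLLOW(S): in K->E S, the suffix after S is empty, so FOLLOW(S) ⊇ FOLLOW(K) = {$, num, true}; in L->S, the suffix after S is empty, so FOLLOW(S) ⊇ FOLLOW(L) = {$, num, true}; in E->S K num, S is followed by K num with FIRST {num, true}. Thus FOLLOW(S) = {$, num, true}.
FOLLOW(K): in L->K, the suffix after K is empty, so FOLLOW(K) ⊇ FOLLOW(L) = {$, num, true}; in E->S K num, K is followed by num with FIRST {num}. Thus FOLLOW(K) = {$, num, true}.
FOLLOW(L): in S->true L, the suffix after L is empty, so FOLLOW(L) ⊇ FOLLOW(S) = {$, num, true}; in K->L, the suffix after L is empty, so FOLLOW(L) ⊇ FOLLOW(K) = {$, num, true}. Thus FOLLOW(L) = {$, num, true}.

{$, num, true}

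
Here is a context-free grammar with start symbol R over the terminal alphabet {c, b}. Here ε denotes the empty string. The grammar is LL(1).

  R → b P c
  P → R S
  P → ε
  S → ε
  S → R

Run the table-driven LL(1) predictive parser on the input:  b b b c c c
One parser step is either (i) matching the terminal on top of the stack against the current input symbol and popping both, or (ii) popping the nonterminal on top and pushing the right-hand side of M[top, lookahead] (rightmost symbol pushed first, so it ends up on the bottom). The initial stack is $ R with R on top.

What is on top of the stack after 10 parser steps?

S

step 1: stack=$ R  input=b b b c c c $  — expand R → b P c
step 2: stack=$ c P b  input=b b b c c c $  — match b
step 3: stack=$ c P  input=b b c c c $  — expand P → R S
step 4: stack=$ c S R  input=b b c c c $  — expand R → b P c
step 5: stack=$ c S c P b  input=b b c c c $  — match b
step 6: stack=$ c S c P  input=b c c c $  — expand P → R S
step 7: stack=$ c S c S R  input=b c c c $  — expand R → b P c
step 8: stack=$ c S c S c P b  input=b c c c $  — match b
step 9: stack=$ c S c S c P  input=c c c $  — expand P → ε
step 10: stack=$ c S c S c  input=c c c $  — match c
Stack after step 10: $ c S c S (top = S).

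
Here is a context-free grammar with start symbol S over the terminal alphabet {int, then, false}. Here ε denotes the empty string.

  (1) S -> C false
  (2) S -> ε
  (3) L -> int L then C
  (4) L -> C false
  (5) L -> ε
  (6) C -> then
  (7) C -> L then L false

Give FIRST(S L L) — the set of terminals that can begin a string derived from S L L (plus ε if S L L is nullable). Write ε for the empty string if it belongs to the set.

{ε, int, then}

FIRST(S): from S->C false we get {int, then}; from S->ε we get {ε}. So FIRST(S) = {ε, int, then}.
FIRST(L): from L->int L then C we get {int}; from L->C false we get {int, then}; from L->ε we get {ε}. So FIRST(L) = {ε, int, then}.
FIRST(C): from C->then we get {then}; from C->L then L false we get {int, then}. So FIRST(C) = {int, then}.
FIRST(S L L): take FIRST of each symbol in turn, carrying on past any symbol whose FIRST contains ε; result {ε, int, then}.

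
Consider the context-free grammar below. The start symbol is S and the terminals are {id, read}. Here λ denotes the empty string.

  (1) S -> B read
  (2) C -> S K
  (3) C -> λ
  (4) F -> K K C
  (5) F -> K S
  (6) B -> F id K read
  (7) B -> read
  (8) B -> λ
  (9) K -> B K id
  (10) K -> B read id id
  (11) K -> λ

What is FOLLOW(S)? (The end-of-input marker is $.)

{$, id, read}

FIRST(S) = {id, read}  (via B read)
FIRST(C) = {λ, id, read}  (via S K)
FIRST(F) = {λ, id, read}  (via K K C, K S)
FIRST(B) = {λ, id, read}  (via F id K read)
FIRST(K) = {λ, id, read}  (via B K id, B read id id)
FOLLOW(S) includes $ since S is the start symbol.
FOLLOW(F): in B->F id K read, F is followed by id K read with FIRST {id}. Thus FOLLOW(F) = {id}.
FOLLOW(C): in F->K K C, the suffix after C is empty, so FOLLOW(C) ⊇ FOLLOW(F) = {id}. Thus FOLLOW(C) = {id}.
FOLLOW(S): in C->S K, S is followed by K with FIRST {λ, id, read}; in C->S K, the suffix after S is nullable, so FOLLOW(S) ⊇ FOLLOW(C) = {id}; in F->K S, the suffix after S is empty, so FOLLOW(S) ⊇ FOLLOW(F) = {id}. Thus FOLLOW(S) = {$, id, read}.
FOLLOW(B): in S->B read, B is followed by read with FIRST {read}; in K->B K id, B is followed by K id with FIRST {id, read}; in K->B read id id, B is followed by read id id with FIRST {read}. Thus FOLLOW(B) = {id, read}.
FOLLOW(K): in C->S K, the suffix after K is empty, so FOLLOW(K) ⊇ FOLLOW(C) = {id}; in F->K K C (occurrence 1), K is followed by K C with FIRST {λ, id, read}; in F->K K C (occurrence 1), the suffix after K is nullable, so FOLLOW(K) ⊇ FOLLOW(F) = {id}; in F->K K C (occurrence 2), K is followed by C with FIRST {λ, id, read}; in F->K K C (occurrence 2), the suffix after K is nullable, so FOLLOW(K) ⊇ FOLLOW(F) = {id}; in F->K S, K is followed by S with FIRST {id, read}; in B->F id K read, K is followed by read with FIRST {read}; in K->B K id, K is followed by id with FIRST {id}. Thus FOLLOW(K) = {id, read}.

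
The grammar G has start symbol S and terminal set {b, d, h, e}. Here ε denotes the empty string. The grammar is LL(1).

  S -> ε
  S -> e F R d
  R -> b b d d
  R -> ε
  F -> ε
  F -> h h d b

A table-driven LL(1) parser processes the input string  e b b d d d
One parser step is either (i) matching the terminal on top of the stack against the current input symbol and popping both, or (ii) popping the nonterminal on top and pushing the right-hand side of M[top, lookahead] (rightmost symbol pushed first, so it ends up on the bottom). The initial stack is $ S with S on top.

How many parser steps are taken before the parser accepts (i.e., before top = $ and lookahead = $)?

     Stack        Input          Action
  1  $ S          e b b d d d $  expand S -> e F R d
  2  $ d R F e    e b b d d d $  match e
  3  $ d R F      b b d d d $    expand F -> ε
  4  $ d R        b b d d d $    expand R -> b b d d
  5  $ d d d b b  b b d d d $    match b
  6  $ d d d b    b d d d $      match b
  7  $ d d d      d d d $        match d
  8  $ d d        d d $          match d
  9  $ d          d $            match d
Accept reached after 9 steps.

9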